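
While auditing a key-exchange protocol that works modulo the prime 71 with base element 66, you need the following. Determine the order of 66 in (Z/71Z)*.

10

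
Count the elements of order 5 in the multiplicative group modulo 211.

4

φ(211) = 211 − 1 = 210 = 2 · 3 · 5 · 7.
(Z/211Z)^× is cyclic (|G| = 210); a cyclic group of order m has exactly φ(d) elements of each order d | m, and none otherwise.
5 | 210, and φ(5) = 5 − 1 = 4.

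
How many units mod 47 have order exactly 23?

φ(47) = 47 − 1 = 46 = 2 · 23.
(Z/47Z)^× is cyclic (|G| = 46); a cyclic group of order m has exactly φ(d) elements of each order d | m, and none otherwise.
23 | 46, and φ(23) = 23 − 1 = 22.

22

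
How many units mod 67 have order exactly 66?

φ(67) = 67 − 1 = 66 = 2 · 3 · 11.
Since (Z/67Z)^× is cyclic of order 66, the number of elements of order d is φ(d) when d | 66 and 0 otherwise.
66 = 2 · 3 · 11 divides 66, and φ(66) = 20.

20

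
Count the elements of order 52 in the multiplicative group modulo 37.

0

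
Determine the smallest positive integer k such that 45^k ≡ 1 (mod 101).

50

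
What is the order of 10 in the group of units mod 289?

272

ord(10) | φ(289) = φ(17^2) = 17·(17−1) = 272 = 2^4 · 17.
Divisors of 272: 1, 2, 4, 8, 16, 17, 34, 68, 136, 272.
Evaluate successive powers at the divisors of 272:
10^1 ≡ 10 (mod 289)
10^2 ≡ 100 (mod 289)
10^4 ≡ 174 (mod 289)
10^8 ≡ 220 (mod 289)
10^16 ≡ 137 (mod 289)
10^17 ≡ 214 (mod 289)
10^34 ≡ 134 (mod 289)
10^68 ≡ 38 (mod 289)
10^136 ≡ 288 (mod 289)
10^272 ≡ 1 (mod 289) ✓
Therefore the multiplicative order of 10 modulo 289 is 272.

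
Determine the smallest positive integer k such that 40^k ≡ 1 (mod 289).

16

The order of 40 must divide φ(289) = φ(17^2) = 17·(17−1) = 272 = 2^4 · 17.
Divisors of 272: 1, 2, 4, 8, 16, 17, 34, 68, 136, 272.
Evaluate successive powers at the divisors of 272:
40^1 ≡ 40 (mod 289)
40^2 ≡ 155 (mod 289)
40^4 ≡ 38 (mod 289)
40^8 ≡ 288 (mod 289)
40^16 ≡ 1 (mod 289) ✓
Hence ord(40) = 16.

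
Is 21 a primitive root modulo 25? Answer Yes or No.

φ(25) = φ(5^2) = 5·(5−1) = 20 = 2^2 · 5.
It suffices to check that the order of 21 is not a proper divisor of 20: compute 21^(20/q) for q ∈ {2, 5}.
21^10 ≡ 1 (mod 25)  [q = 2: ≡ 1 ✗]
21^4 ≡ 6 (mod 25)  [q = 5: ≢ 1 ✓]
21^10 ≡ 1 shows ord(21) | 10, strictly less than φ(25); not a primitive root.

No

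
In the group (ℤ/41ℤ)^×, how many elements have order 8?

φ(41) = 41 − 1 = 40 = 2^3 · 5.
(Z/41Z)^× is cyclic (|G| = 40); a cyclic group of order m has exactly φ(d) elements of each order d | m, and none otherwise.
8 = 2^3 divides 40, and φ(8) = 4.

4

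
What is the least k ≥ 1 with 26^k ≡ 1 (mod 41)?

By Lagrange's theorem, ord_41(26) divides φ(41) = 41 − 1 = 40 = 2^3 · 5.
Divisors of 40: 1, 2, 4, 5, 8, 10, 20, 40.
Check 26^d mod 41 for each divisor in increasing order:
26^1 ≡ 26
26^2 ≡ 20
26^4 ≡ 31
26^5 ≡ 27
26^8 ≡ 18
26^10 ≡ 32
26^20 ≡ 40
26^40 ≡ 1
Therefore the multiplicative order of 26 modulo 41 is 40.

40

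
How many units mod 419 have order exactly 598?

0

φ(419) = 419 − 1 = 418 = 2 · 11 · 19.
(Z/419Z)^× is cyclic (|G| = 418); a cyclic group of order m has exactly φ(d) elements of each order d | m, and none otherwise.
598 does not divide 418, so no element of (Z/419Z)^× has order 598.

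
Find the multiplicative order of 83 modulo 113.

The order of 83 must divide φ(113) = 113 − 1 = 112 = 2^4 · 7.
Divisors of 112: 1, 2, 4, 7, 8, 14, 16, 28, 56, 112.
Check 83^d mod 113 for each divisor in increasing order:
83^1 ≡ 83
83^2 ≡ 109
83^4 ≡ 16
83^7 ≡ 112
83^8 ≡ 30
83^14 ≡ 1
So ord_113(83) = 14.

14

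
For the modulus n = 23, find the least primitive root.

5

φ(23) = 23 − 1 = 22 = 2 · 11.
g is a primitive root iff g^(22/q) ≢ 1 (mod 23) for each prime q ∈ {2, 11}.
g = 2: 2^11 ≡ 1 — hits 1, so not a primitive root.
g = 3: 3^11 ≡ 1 — hits 1, so not a primitive root.
g = 4: 4^11 ≡ 1 — hits 1, so not a primitive root.
g = 5: 5^11 ≡ 22; 5^2 ≡ 2 — none is 1, so 5 is a primitive root.
Hence the least primitive root of 23 is 5.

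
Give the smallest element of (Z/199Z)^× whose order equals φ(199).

φ(199) = 199 − 1 = 198 = 2 · 3^2 · 11.
g is a primitive root iff g^(198/q) ≢ 1 (mod 199) for each prime q ∈ {2, 3, 11}.
g = 2: 2^99 ≡ 1 — hits 1, so not a primitive root.
g = 3: 3^99 ≡ 198; 3^66 ≡ 106; 3^18 ≡ 125 — none is 1, so 3 is a primitive root.
The smallest primitive root modulo 199 is 3.

3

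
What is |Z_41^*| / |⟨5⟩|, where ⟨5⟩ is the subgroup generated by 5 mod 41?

ord(5) | φ(41) = 41 − 1 = 40 = 2^3 · 5.
Divisors of 40: 1, 2, 4, 5, 8, 10, 20, 40.
Check 5^d mod 41 for each divisor in increasing order:
5^1 ≡ 5
5^2 ≡ 25
5^4 ≡ 10
5^5 ≡ 9
5^8 ≡ 18
5^10 ≡ 40
5^20 ≡ 1
The order of 5 is 20, so the subgroup it generates has 20 elements.
[(Z/41Z)^× : ⟨5⟩] = 40/20 = 2.

2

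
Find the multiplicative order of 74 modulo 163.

By Lagrange's theorem, ord_163(74) divides φ(163) = 163 − 1 = 162 = 2 · 3^4.
Divisors of 162: 1, 2, 3, 6, 9, 18, 27, 54, 81, 162.
Compute 74^d (mod 163) for the divisors d until we hit 1:
74^1 ≡ 74
74^2 ≡ 97
74^3 ≡ 6
74^6 ≡ 36
74^9 ≡ 53
74^18 ≡ 38
74^27 ≡ 58
74^54 ≡ 104
74^81 ≡ 1
So ord_163(74) = 81.

81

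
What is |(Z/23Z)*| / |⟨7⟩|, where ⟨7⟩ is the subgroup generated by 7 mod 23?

1

The order of 7 must divide φ(23) = 23 − 1 = 22 = 2 · 11.
Divisors of 22: 1, 2, 11, 22.
Compute 7^d (mod 23) for the divisors d until we hit 1:
7^1 ≡ 7 (mod 23)
7^2 ≡ 3 (mod 23)
7^11 ≡ 22 (mod 23)
7^22 ≡ 1 (mod 23) ✓
So ord_23(7) = 22, hence |⟨7⟩| = 22.
The index is φ(23) / ord(7) = 22 / 22 = 1.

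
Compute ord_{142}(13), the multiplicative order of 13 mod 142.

70

By Lagrange's theorem, ord_142(13) divides φ(142) = φ(2)·φ(71) = 1·70 = 70 = 2 · 5 · 7.
Divisors of 70: 1, 2, 5, 7, 10, 14, 35, 70.
Test each divisor d:
13^1 ≡ 13 (mod 142)
13^2 ≡ 27 (mod 142)
13^5 ≡ 105 (mod 142)
13^7 ≡ 137 (mod 142)
13^10 ≡ 91 (mod 142)
13^14 ≡ 25 (mod 142)
13^35 ≡ 141 (mod 142)
13^70 ≡ 1 (mod 142) ✓
Therefore the multiplicative order of 13 modulo 142 is 70.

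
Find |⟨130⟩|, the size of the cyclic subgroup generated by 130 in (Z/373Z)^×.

ord(130) | φ(373) = 373 − 1 = 372 = 2^2 · 3 · 31.
Divisors of 372: 1, 2, 3, 4, 6, 12, 31, 62, 93, 124, 186, 372.
Evaluate successive powers at the divisors of 372:
130^1 ≡ 130 (mod 373)
130^2 ≡ 115 (mod 373)
130^3 ≡ 30 (mod 373)
130^4 ≡ 170 (mod 373)
130^6 ≡ 154 (mod 373)
130^12 ≡ 217 (mod 373)
130^31 ≡ 88 (mod 373)
130^62 ≡ 284 (mod 373)
130^93 ≡ 1 (mod 373) ✓
So ord_373(130) = 93.

93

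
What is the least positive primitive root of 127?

φ(127) = 127 − 1 = 126 = 2 · 3^2 · 7.
Test candidates g = 2, 3, … against the prime factors q ∈ {2, 3, 7} of φ(127): g is a generator iff g^(126/q) ≢ 1 for every such q.
g = 2: 2^63 ≡ 1 — hits 1, so not a primitive root.
g = 3: 3^63 ≡ 126; 3^42 ≡ 107; 3^18 ≡ 4 — none is 1, so 3 is a primitive root.
The smallest primitive root modulo 127 is 3.

3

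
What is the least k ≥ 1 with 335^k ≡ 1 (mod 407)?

ord(335) | φ(407) = φ(11·37) = (11−1)·(37−1) = 10·36 = 360 = 2^3 · 3^2 · 5.
Divisors of 360: 1, 2, 3, 4, 5, 6, 8, 9, 10, 12, 15, 18, 20, 24, 30, 36, 40, 45, 60, 72, 90, 120, 180, 360.
Check 335^d mod 407 for each divisor in increasing order:
335^1 ≡ 335
335^2 ≡ 300
335^3 ≡ 378
335^4 ≡ 53
335^5 ≡ 254
335^6 ≡ 27
335^8 ≡ 367
335^9 ≡ 31
335^10 ≡ 210
335^12 ≡ 322
335^15 ≡ 23
335^18 ≡ 147
335^20 ≡ 144
335^24 ≡ 306
335^30 ≡ 122
335^36 ≡ 38
335^40 ≡ 386
335^45 ≡ 364
335^60 ≡ 232
335^72 ≡ 223
335^90 ≡ 221
335^120 ≡ 100
335^180 ≡ 1
The smallest such exponent is 180, so the order of 335 is 180.

180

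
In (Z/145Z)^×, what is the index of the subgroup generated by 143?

4

By Lagrange's theorem, ord_145(143) divides φ(145) = φ(5·29) = (5−1)·(29−1) = 4·28 = 112 = 2^4 · 7.
Divisors of 112: 1, 2, 4, 7, 8, 14, 16, 28, 56, 112.
Evaluate successive powers at the divisors of 112:
143^1 ≡ 143 (mod 145)
143^2 ≡ 4 (mod 145)
143^4 ≡ 16 (mod 145)
143^7 ≡ 17 (mod 145)
143^8 ≡ 111 (mod 145)
143^14 ≡ 144 (mod 145)
143^16 ≡ 141 (mod 145)
143^28 ≡ 1 (mod 145) ✓
So ord_145(143) = 28, hence |⟨143⟩| = 28.
The index is φ(145) / ord(143) = 112 / 28 = 4.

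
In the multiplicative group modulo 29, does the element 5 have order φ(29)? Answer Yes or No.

φ(29) = 29 − 1 = 28 = 2^2 · 7.
5 is a primitive root mod 29 iff 5^(φ(29)/q) ≢ 1 for every prime q | φ(29), i.e. q ∈ {2, 7}.
5^14 ≡ 1 (mod 29)  [q = 2: ≡ 1 ✗]
5^4 ≡ 16 (mod 29)  [q = 7: ≢ 1 ✓]
5^14 ≡ 1 shows ord(5) | 14, strictly less than φ(29); not a primitive root.

No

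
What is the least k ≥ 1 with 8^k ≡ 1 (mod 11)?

The order of 8 must divide φ(11) = 11 − 1 = 10 = 2 · 5.
Divisors of 10: 1, 2, 5, 10.
Check 8^d mod 11 for each divisor in increasing order:
8^1 ≡ 8 (mod 11)
8^2 ≡ 9 (mod 11)
8^5 ≡ 10 (mod 11)
8^10 ≡ 1 (mod 11) ✓
The smallest such exponent is 10, so the order of 8 is 10.

10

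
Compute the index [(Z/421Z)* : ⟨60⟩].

Since 60 ∈ (Z/421Z)^×, its order divides φ(421) = 421 − 1 = 420 = 2^2 · 3 · 5 · 7.
Divisors of 420: 1, 2, 3, 4, 5, 6, 7, 10, 12, 14, 15, 20, 21, 28, 30, 35, 42, 60, 70, 84, 105, 140, 210, 420.
Check 60^d mod 421 for each divisor in increasing order:
60^1 ≡ 60 (mod 421)
60^2 ≡ 232 (mod 421)
60^3 ≡ 27 (mod 421)
60^4 ≡ 357 (mod 421)
60^5 ≡ 370 (mod 421)
60^6 ≡ 308 (mod 421)
60^7 ≡ 377 (mod 421)
60^10 ≡ 75 (mod 421)
60^12 ≡ 139 (mod 421)
60^14 ≡ 252 (mod 421)
60^15 ≡ 385 (mod 421)
60^20 ≡ 152 (mod 421)
60^21 ≡ 279 (mod 421)
60^28 ≡ 354 (mod 421)
60^30 ≡ 33 (mod 421)
60^35 ≡ 1 (mod 421) ✓
The order of 60 is 35, so the subgroup it generates has 35 elements.
The index is φ(421) / ord(60) = 420 / 35 = 12.

12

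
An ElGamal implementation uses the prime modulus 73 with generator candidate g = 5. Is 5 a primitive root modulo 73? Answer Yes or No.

Yes

φ(73) = 73 − 1 = 72 = 2^3 · 3^2.
It suffices to check that the order of 5 is not a proper divisor of 72: compute 5^(72/q) for q ∈ {2, 3}.
5^36 ≡ 72 (mod 73)  [q = 2: ≢ 1 ✓]
5^24 ≡ 8 (mod 73)  [q = 3: ≢ 1 ✓]
Every test exponent gives a nontrivial residue, hence 5 generates the full group.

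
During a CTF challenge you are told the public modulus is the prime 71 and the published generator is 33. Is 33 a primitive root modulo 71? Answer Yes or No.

Yes

φ(71) = 71 − 1 = 70 = 2 · 5 · 7.
33 is a primitive root mod 71 iff 33^(φ(71)/q) ≢ 1 for every prime q | φ(71), i.e. q ∈ {2, 5, 7}.
33^35 ≡ 70 (mod 71)  [q = 2: ≢ 1 ✓]
33^14 ≡ 5 (mod 71)  [q = 5: ≢ 1 ✓]
33^10 ≡ 45 (mod 71)  [q = 7: ≢ 1 ✓]
None equal 1, so ord_71(33) = 70: 33 is a primitive root.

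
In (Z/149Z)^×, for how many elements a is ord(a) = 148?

φ(149) = 149 − 1 = 148 = 2^2 · 37.
(Z/149Z)^× is cyclic (|G| = 148); a cyclic group of order m has exactly φ(d) elements of each order d | m, and none otherwise.
148 = 2^2 · 37 divides 148, and φ(148) = 72.

72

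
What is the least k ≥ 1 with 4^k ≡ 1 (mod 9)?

3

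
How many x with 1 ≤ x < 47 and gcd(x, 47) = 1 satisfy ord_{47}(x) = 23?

φ(47) = 47 − 1 = 46 = 2 · 23.
Since (Z/47Z)^× is cyclic of order 46, the number of elements of order d is φ(d) when d | 46 and 0 otherwise.
23 | 46, and φ(23) = 23 − 1 = 22.

22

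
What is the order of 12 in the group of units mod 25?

20

Since 12 ∈ (Z/25Z)^×, its order divides φ(25) = φ(5^2) = 5·(5−1) = 20 = 2^2 · 5.
Divisors of 20: 1, 2, 4, 5, 10, 20.
Evaluate successive powers at the divisors of 20:
12^1 ≡ 12 (mod 25)
12^2 ≡ 19 (mod 25)
12^4 ≡ 11 (mod 25)
12^5 ≡ 7 (mod 25)
12^10 ≡ 24 (mod 25)
12^20 ≡ 1 (mod 25) ✓
Hence ord(12) = 20.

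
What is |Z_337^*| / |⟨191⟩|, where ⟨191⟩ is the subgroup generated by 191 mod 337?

21

ord(191) | φ(337) = 337 − 1 = 336 = 2^4 · 3 · 7.
Divisors of 336: 1, 2, 3, 4, 6, 7, 8, 12, 14, 16, 21, 24, 28, 42, 48, 56, 84, 112, 168, 336.
Evaluate successive powers at the divisors of 336:
191^1 ≡ 191 (mod 337)
191^2 ≡ 85 (mod 337)
191^3 ≡ 59 (mod 337)
191^4 ≡ 148 (mod 337)
191^6 ≡ 111 (mod 337)
191^7 ≡ 307 (mod 337)
191^8 ≡ 336 (mod 337)
191^12 ≡ 189 (mod 337)
191^14 ≡ 226 (mod 337)
191^16 ≡ 1 (mod 337) ✓
The order of 191 is 16, so the subgroup it generates has 16 elements.
Index = |(Z/337Z)^×| / |⟨191⟩| = 336 / 16 = 21.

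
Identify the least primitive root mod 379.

2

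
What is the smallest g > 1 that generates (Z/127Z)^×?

3

φ(127) = 127 − 1 = 126 = 2 · 3^2 · 7.
Test candidates g = 2, 3, … against the prime factors q ∈ {2, 3, 7} of φ(127): g is a generator iff g^(126/q) ≢ 1 for every such q.
g = 2: 2^63 ≡ 1 — hits 1, so not a primitive root.
g = 3: 3^63 ≡ 126; 3^42 ≡ 107; 3^18 ≡ 4 — none is 1, so 3 is a primitive root.
The smallest primitive root modulo 127 is 3.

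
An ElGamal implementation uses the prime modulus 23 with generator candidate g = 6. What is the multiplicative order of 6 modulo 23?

11

By Lagrange's theorem, ord_23(6) divides φ(23) = 23 − 1 = 22 = 2 · 11.
Divisors of 22: 1, 2, 11, 22.
Check 6^d mod 23 for each divisor in increasing order:
6^1 ≡ 6 (mod 23)
6^2 ≡ 13 (mod 23)
6^11 ≡ 1 (mod 23) ✓
The smallest such exponent is 11, so the order of 6 is 11.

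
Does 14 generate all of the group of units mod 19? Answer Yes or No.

φ(19) = 19 − 1 = 18 = 2 · 3^2.
14 is a primitive root mod 19 iff 14^(φ(19)/q) ≢ 1 for every prime q | φ(19), i.e. q ∈ {2, 3}.
14^9 ≡ 18 (mod 19)  [q = 2: ≢ 1 ✓]
14^6 ≡ 7 (mod 19)  [q = 3: ≢ 1 ✓]
All checks pass, so 14 has order 18 and is a primitive root modulo 19.

Yes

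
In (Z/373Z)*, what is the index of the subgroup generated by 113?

The order of 113 must divide φ(373) = 373 − 1 = 372 = 2^2 · 3 · 31.
Divisors of 372: 1, 2, 3, 4, 6, 12, 31, 62, 93, 124, 186, 372.
Compute 113^d (mod 373) for the divisors d until we hit 1:
113^1 ≡ 113
113^2 ≡ 87
113^3 ≡ 133
113^4 ≡ 109
113^6 ≡ 158
113^12 ≡ 346
113^31 ≡ 104
113^62 ≡ 372
113^93 ≡ 269
113^124 ≡ 1
The order of 113 is 124, so the subgroup it generates has 124 elements.
[(Z/373Z)^× : ⟨113⟩] = 372/124 = 3.

3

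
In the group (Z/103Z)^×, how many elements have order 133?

0

φ(103) = 103 − 1 = 102 = 2 · 3 · 17.
In a cyclic group of order 102, there are φ(d) elements of order d for each divisor d of 102, and zero for non-divisors.
Since 133 ∤ 102, the count is 0.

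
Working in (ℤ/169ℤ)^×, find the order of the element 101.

78

The order of 101 must divide φ(169) = φ(13^2) = 13·(13−1) = 156 = 2^2 · 3 · 13.
Divisors of 156: 1, 2, 3, 4, 6, 12, 13, 26, 39, 52, 78, 156.
Evaluate successive powers at the divisors of 156:
101^1 ≡ 101 (mod 169)
101^2 ≡ 61 (mod 169)
101^3 ≡ 77 (mod 169)
101^4 ≡ 3 (mod 169)
101^6 ≡ 14 (mod 169)
101^12 ≡ 27 (mod 169)
101^13 ≡ 23 (mod 169)
101^26 ≡ 22 (mod 169)
101^39 ≡ 168 (mod 169)
101^52 ≡ 146 (mod 169)
101^78 ≡ 1 (mod 169) ✓
The smallest such exponent is 78, so the order of 101 is 78.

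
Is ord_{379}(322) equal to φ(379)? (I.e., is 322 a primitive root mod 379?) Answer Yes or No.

No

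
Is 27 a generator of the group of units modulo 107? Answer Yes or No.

No

φ(107) = 107 − 1 = 106 = 2 · 53.
27 is a primitive root mod 107 iff 27^(φ(107)/q) ≢ 1 for every prime q | φ(107), i.e. q ∈ {2, 53}.
27^53 ≡ 1 (mod 107)  [q = 2: ≡ 1 ✗]
27^2 ≡ 87 (mod 107)  [q = 53: ≢ 1 ✓]
Since 27^53 ≡ 1, the order of 27 divides 53 < 106, so 27 is not a primitive root.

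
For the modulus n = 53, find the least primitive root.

2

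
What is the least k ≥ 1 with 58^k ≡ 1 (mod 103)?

51

The order of 58 must divide φ(103) = 103 − 1 = 102 = 2 · 3 · 17.
Divisors of 102: 1, 2, 3, 6, 17, 34, 51, 102.
Compute 58^d (mod 103) for the divisors d until we hit 1:
58^1 ≡ 58
58^2 ≡ 68
58^3 ≡ 30
58^6 ≡ 76
58^17 ≡ 46
58^34 ≡ 56
58^51 ≡ 1
Therefore the multiplicative order of 58 modulo 103 is 51.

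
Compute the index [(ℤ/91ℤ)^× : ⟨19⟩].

6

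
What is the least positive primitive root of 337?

φ(337) = 337 − 1 = 336 = 2^4 · 3 · 7.
Test candidates g = 2, 3, … against the prime factors q ∈ {2, 3, 7} of φ(337): g is a generator iff g^(336/q) ≢ 1 for every such q.
g = 2: 2^168 ≡ 1 — hits 1, so not a primitive root.
g = 3: 3^168 ≡ 1 — hits 1, so not a primitive root.
g = 4: 4^168 ≡ 1 — hits 1, so not a primitive root.
g = 5: 5^168 ≡ 336; 5^112 ≡ 1 — hits 1, so not a primitive root.
g = 6: 6^168 ≡ 1 — hits 1, so not a primitive root.
g = 7: 7^168 ≡ 1 — hits 1, so not a primitive root.
g = 8: 8^168 ≡ 1 — hits 1, so not a primitive root.
g = 9: 9^168 ≡ 1 — hits 1, so not a primitive root.
g = 10: 10^168 ≡ 336; 10^112 ≡ 128; 10^48 ≡ 175 — none is 1, so 10 is a primitive root.
The smallest primitive root modulo 337 is 10.

10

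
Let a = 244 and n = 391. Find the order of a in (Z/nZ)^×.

The order of 244 must divide φ(391) = φ(17·23) = (17−1)·(23−1) = 16·22 = 352 = 2^5 · 11.
Divisors of 352: 1, 2, 4, 8, 11, 16, 22, 32, 44, 88, 176, 352.
Test each divisor d:
244^1 ≡ 244 (mod 391)
244^2 ≡ 104 (mod 391)
244^4 ≡ 259 (mod 391)
244^8 ≡ 220 (mod 391)
244^11 ≡ 22 (mod 391)
244^16 ≡ 307 (mod 391)
244^22 ≡ 93 (mod 391)
244^32 ≡ 18 (mod 391)
244^44 ≡ 47 (mod 391)
244^88 ≡ 254 (mod 391)
244^176 ≡ 1 (mod 391) ✓
So ord_391(244) = 176.

176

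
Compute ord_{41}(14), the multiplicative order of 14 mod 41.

By Lagrange's theorem, ord_41(14) divides φ(41) = 41 − 1 = 40 = 2^3 · 5.
Divisors of 40: 1, 2, 4, 5, 8, 10, 20, 40.
Evaluate successive powers at the divisors of 40:
14^1 ≡ 14
14^2 ≡ 32
14^4 ≡ 40
14^5 ≡ 27
14^8 ≡ 1
So ord_41(14) = 8.

8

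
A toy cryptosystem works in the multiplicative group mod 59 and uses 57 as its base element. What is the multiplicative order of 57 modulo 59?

ord(57) | φ(59) = 59 − 1 = 58 = 2 · 29.
Divisors of 58: 1, 2, 29, 58.
Compute 57^d (mod 59) for the divisors d until we hit 1:
57^1 ≡ 57 (mod 59)
57^2 ≡ 4 (mod 59)
57^29 ≡ 1 (mod 59) ✓
So ord_59(57) = 29.

29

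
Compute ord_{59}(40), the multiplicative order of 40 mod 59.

58

By Lagrange's theorem, ord_59(40) divides φ(59) = 59 − 1 = 58 = 2 · 29.
Divisors of 58: 1, 2, 29, 58.
Check 40^d mod 59 for each divisor in increasing order:
40^1 ≡ 40 (mod 59)
40^2 ≡ 7 (mod 59)
40^29 ≡ 58 (mod 59)
40^58 ≡ 1 (mod 59) ✓
The smallest such exponent is 58, so the order of 40 is 58.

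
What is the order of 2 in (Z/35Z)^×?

12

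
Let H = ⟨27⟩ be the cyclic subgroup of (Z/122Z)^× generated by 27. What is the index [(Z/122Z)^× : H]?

By Lagrange's theorem, ord_122(27) divides φ(122) = φ(2)·φ(61) = 1·60 = 60 = 2^2 · 3 · 5.
Divisors of 60: 1, 2, 3, 4, 5, 6, 10, 12, 15, 20, 30, 60.
Compute 27^d (mod 122) for the divisors d until we hit 1:
27^1 ≡ 27 (mod 122)
27^2 ≡ 119 (mod 122)
27^3 ≡ 41 (mod 122)
27^4 ≡ 9 (mod 122)
27^5 ≡ 121 (mod 122)
27^6 ≡ 95 (mod 122)
27^10 ≡ 1 (mod 122) ✓
Thus |⟨27⟩| = ord(27) = 10.
Index = |(Z/122Z)^×| / |⟨27⟩| = 60 / 10 = 6.

6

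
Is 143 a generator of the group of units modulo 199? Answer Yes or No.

φ(199) = 199 − 1 = 198 = 2 · 3^2 · 11.
Test 143^(198/q) mod 199 for each prime factor q of 198:
143^99 ≡ 198 (mod 199)  [q = 2: ≢ 1 ✓]
143^66 ≡ 106 (mod 199)  [q = 3: ≢ 1 ✓]
143^18 ≡ 114 (mod 199)  [q = 11: ≢ 1 ✓]
None equal 1, so ord_199(143) = 198: 143 is a primitive root.

Yes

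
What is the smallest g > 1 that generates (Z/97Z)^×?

φ(97) = 97 − 1 = 96 = 2^5 · 3.
g is a primitive root iff g^(96/q) ≢ 1 (mod 97) for each prime q ∈ {2, 3}.
g = 2: 2^48 ≡ 1 — hits 1, so not a primitive root.
g = 3: 3^48 ≡ 1 — hits 1, so not a primitive root.
g = 4: 4^48 ≡ 1 — hits 1, so not a primitive root.
g = 5: 5^48 ≡ 96; 5^32 ≡ 35 — none is 1, so 5 is a primitive root.
So 5 is the smallest generator of (Z/97Z)^×.

5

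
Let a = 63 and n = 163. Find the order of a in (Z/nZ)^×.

The order of 63 must divide φ(163) = 163 − 1 = 162 = 2 · 3^4.
Divisors of 162: 1, 2, 3, 6, 9, 18, 27, 54, 81, 162.
Check 63^d mod 163 for each divisor in increasing order:
63^1 ≡ 63
63^2 ≡ 57
63^3 ≡ 5
63^6 ≡ 25
63^9 ≡ 125
63^18 ≡ 140
63^27 ≡ 59
63^54 ≡ 58
63^81 ≡ 162
63^162 ≡ 1
So ord_163(63) = 162.

162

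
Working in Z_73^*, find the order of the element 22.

8

Since 22 ∈ (Z/73Z)^×, its order divides φ(73) = 73 − 1 = 72 = 2^3 · 3^2.
Divisors of 72: 1, 2, 3, 4, 6, 8, 9, 12, 18, 24, 36, 72.
Check 22^d mod 73 for each divisor in increasing order:
22^1 ≡ 22
22^2 ≡ 46
22^3 ≡ 63
22^4 ≡ 72
22^6 ≡ 27
22^8 ≡ 1
So ord_73(22) = 8.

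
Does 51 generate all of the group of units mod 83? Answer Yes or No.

φ(83) = 83 − 1 = 82 = 2 · 41.
Test 51^(82/q) mod 83 for each prime factor q of 82:
51^41 ≡ 1 (mod 83)  [q = 2: ≡ 1 ✗]
51^2 ≡ 28 (mod 83)  [q = 41: ≢ 1 ✓]
Since 51^41 ≡ 1, the order of 51 divides 41 < 82, so 51 is not a primitive root.

No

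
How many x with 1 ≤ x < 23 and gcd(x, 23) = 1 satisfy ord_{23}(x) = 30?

φ(23) = 23 − 1 = 22 = 2 · 11.
In a cyclic group of order 22, there are φ(d) elements of order d for each divisor d of 22, and zero for non-divisors.
Here 22 is not a multiple of 30, so there are no elements of order 30.

0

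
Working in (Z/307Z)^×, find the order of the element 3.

34

By Lagrange's theorem, ord_307(3) divides φ(307) = 307 − 1 = 306 = 2 · 3^2 · 17.
Divisors of 306: 1, 2, 3, 6, 9, 17, 18, 34, 51, 102, 153, 306.
Compute 3^d (mod 307) for the divisors d until we hit 1:
3^1 ≡ 3 (mod 307)
3^2 ≡ 9 (mod 307)
3^3 ≡ 27 (mod 307)
3^6 ≡ 115 (mod 307)
3^9 ≡ 35 (mod 307)
3^17 ≡ 306 (mod 307)
3^18 ≡ 304 (mod 307)
3^34 ≡ 1 (mod 307) ✓
So ord_307(3) = 34.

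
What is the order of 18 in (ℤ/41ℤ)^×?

5

The order of 18 must divide φ(41) = 41 − 1 = 40 = 2^3 · 5.
Divisors of 40: 1, 2, 4, 5, 8, 10, 20, 40.
Evaluate successive powers at the divisors of 40:
18^1 ≡ 18
18^2 ≡ 37
18^4 ≡ 16
18^5 ≡ 1
So ord_41(18) = 5.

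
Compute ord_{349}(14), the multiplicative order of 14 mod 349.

87

ord(14) | φ(349) = 349 − 1 = 348 = 2^2 · 3 · 29.
Divisors of 348: 1, 2, 3, 4, 6, 12, 29, 58, 87, 116, 174, 348.
Evaluate successive powers at the divisors of 348:
14^1 ≡ 14
14^2 ≡ 196
14^3 ≡ 301
14^4 ≡ 26
14^6 ≡ 210
14^12 ≡ 126
14^29 ≡ 122
14^58 ≡ 226
14^87 ≡ 1
So ord_349(14) = 87.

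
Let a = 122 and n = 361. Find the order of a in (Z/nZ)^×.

ord(122) | φ(361) = φ(19^2) = 19·(19−1) = 342 = 2 · 3^2 · 19.
Divisors of 342: 1, 2, 3, 6, 9, 18, 19, 38, 57, 114, 171, 342.
Compute 122^d (mod 361) for the divisors d until we hit 1:
122^1 ≡ 122 (mod 361)
122^2 ≡ 83 (mod 361)
122^3 ≡ 18 (mod 361)
122^6 ≡ 324 (mod 361)
122^9 ≡ 56 (mod 361)
122^18 ≡ 248 (mod 361)
122^19 ≡ 293 (mod 361)
122^38 ≡ 292 (mod 361)
122^57 ≡ 360 (mod 361)
122^114 ≡ 1 (mod 361) ✓
So ord_361(122) = 114.

114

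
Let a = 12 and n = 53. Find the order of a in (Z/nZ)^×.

52

ord(12) | φ(53) = 53 − 1 = 52 = 2^2 · 13.
Divisors of 52: 1, 2, 4, 13, 26, 52.
Compute 12^d (mod 53) for the divisors d until we hit 1:
12^1 ≡ 12 (mod 53)
12^2 ≡ 38 (mod 53)
12^4 ≡ 13 (mod 53)
12^13 ≡ 23 (mod 53)
12^26 ≡ 52 (mod 53)
12^52 ≡ 1 (mod 53) ✓
Therefore the multiplicative order of 12 modulo 53 is 52.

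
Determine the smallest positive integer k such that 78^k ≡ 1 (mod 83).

41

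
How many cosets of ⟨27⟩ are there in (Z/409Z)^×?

6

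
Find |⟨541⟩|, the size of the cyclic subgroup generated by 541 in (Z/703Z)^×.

36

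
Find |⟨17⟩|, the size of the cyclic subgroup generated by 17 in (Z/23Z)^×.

Since 17 ∈ (Z/23Z)^×, its order divides φ(23) = 23 − 1 = 22 = 2 · 11.
Divisors of 22: 1, 2, 11, 22.
Compute 17^d (mod 23) for the divisors d until we hit 1:
17^1 ≡ 17 (mod 23)
17^2 ≡ 13 (mod 23)
17^11 ≡ 22 (mod 23)
17^22 ≡ 1 (mod 23) ✓
The smallest such exponent is 22, so the order of 17 is 22.

22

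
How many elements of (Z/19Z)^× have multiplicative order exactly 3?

2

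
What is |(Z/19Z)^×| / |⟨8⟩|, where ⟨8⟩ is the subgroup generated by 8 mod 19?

3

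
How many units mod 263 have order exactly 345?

φ(263) = 263 − 1 = 262 = 2 · 131.
Since (Z/263Z)^× is cyclic of order 262, the number of elements of order d is φ(d) when d | 262 and 0 otherwise.
Here 262 is not a multiple of 345, so there are no elements of order 345.

0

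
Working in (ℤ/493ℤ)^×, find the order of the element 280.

56

By Lagrange's theorem, ord_493(280) divides φ(493) = φ(17·29) = (17−1)·(29−1) = 16·28 = 448 = 2^6 · 7.
Divisors of 448: 1, 2, 4, 7, 8, 14, 16, 28, 32, 56, 64, 112, 224, 448.
Evaluate successive powers at the divisors of 448:
280^1 ≡ 280 (mod 493)
280^2 ≡ 13 (mod 493)
280^4 ≡ 169 (mod 493)
280^7 ≡ 389 (mod 493)
280^8 ≡ 460 (mod 493)
280^14 ≡ 463 (mod 493)
280^16 ≡ 103 (mod 493)
280^28 ≡ 407 (mod 493)
280^32 ≡ 256 (mod 493)
280^56 ≡ 1 (mod 493) ✓
Hence ord(280) = 56.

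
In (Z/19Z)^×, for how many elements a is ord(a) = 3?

φ(19) = 19 − 1 = 18 = 2 · 3^2.
(Z/19Z)^× is cyclic (|G| = 18); a cyclic group of order m has exactly φ(d) elements of each order d | m, and none otherwise.
3 | 18, and φ(3) = 3 − 1 = 2.

2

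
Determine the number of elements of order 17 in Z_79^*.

0

φ(79) = 79 − 1 = 78 = 2 · 3 · 13.
(Z/79Z)^× is cyclic (|G| = 78); a cyclic group of order m has exactly φ(d) elements of each order d | m, and none otherwise.
17 does not divide 78, so no element of (Z/79Z)^× has order 17.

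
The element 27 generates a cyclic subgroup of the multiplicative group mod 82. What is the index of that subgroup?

5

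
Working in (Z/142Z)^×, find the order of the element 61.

70

Since 61 ∈ (Z/142Z)^×, its order divides φ(142) = φ(2)·φ(71) = 1·70 = 70 = 2 · 5 · 7.
Divisors of 70: 1, 2, 5, 7, 10, 14, 35, 70.
Evaluate successive powers at the divisors of 70:
61^1 ≡ 61 (mod 142)
61^2 ≡ 29 (mod 142)
61^5 ≡ 39 (mod 142)
61^7 ≡ 137 (mod 142)
61^10 ≡ 101 (mod 142)
61^14 ≡ 25 (mod 142)
61^35 ≡ 141 (mod 142)
61^70 ≡ 1 (mod 142) ✓
Hence ord(61) = 70.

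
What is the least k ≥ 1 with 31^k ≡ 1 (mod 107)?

106

By Lagrange's theorem, ord_107(31) divides φ(107) = 107 − 1 = 106 = 2 · 53.
Divisors of 106: 1, 2, 53, 106.
Evaluate successive powers at the divisors of 106:
31^1 ≡ 31 (mod 107)
31^2 ≡ 105 (mod 107)
31^53 ≡ 106 (mod 107)
31^106 ≡ 1 (mod 107) ✓
So ord_107(31) = 106.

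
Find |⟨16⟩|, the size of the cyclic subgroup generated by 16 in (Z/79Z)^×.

Since 16 ∈ (Z/79Z)^×, its order divides φ(79) = 79 − 1 = 78 = 2 · 3 · 13.
Divisors of 78: 1, 2, 3, 6, 13, 26, 39, 78.
Compute 16^d (mod 79) for the divisors d until we hit 1:
16^1 ≡ 16
16^2 ≡ 19
16^3 ≡ 67
16^6 ≡ 65
16^13 ≡ 55
16^26 ≡ 23
16^39 ≡ 1
Therefore the multiplicative order of 16 modulo 79 is 39.

39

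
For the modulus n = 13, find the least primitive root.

φ(13) = 13 − 1 = 12 = 2^2 · 3.
Test candidates g = 2, 3, … against the prime factors q ∈ {2, 3} of φ(13): g is a generator iff g^(12/q) ≢ 1 for every such q.
g = 2: 2^6 ≡ 12; 2^4 ≡ 3 — none is 1, so 2 is a primitive root.
So 2 is the smallest generator of (Z/13Z)^×.

2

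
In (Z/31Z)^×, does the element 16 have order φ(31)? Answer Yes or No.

No

φ(31) = 31 − 1 = 30 = 2 · 3 · 5.
16 is a primitive root mod 31 iff 16^(φ(31)/q) ≢ 1 for every prime q | φ(31), i.e. q ∈ {2, 3, 5}.
16^15 ≡ 1 (mod 31)  [q = 2: ≡ 1 ✗]
16^10 ≡ 1 (mod 31)  [q = 3: ≡ 1 ✗]
16^6 ≡ 16 (mod 31)  [q = 5: ≢ 1 ✓]
Since 16^15 ≡ 1, the order of 16 divides 15 < 30, so 16 is not a primitive root.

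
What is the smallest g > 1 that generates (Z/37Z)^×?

φ(37) = 37 − 1 = 36 = 2^2 · 3^2.
g is a primitive root iff g^(36/q) ≢ 1 (mod 37) for each prime q ∈ {2, 3}.
g = 2: 2^18 ≡ 36; 2^12 ≡ 26 — none is 1, so 2 is a primitive root.
The smallest primitive root modulo 37 is 2.

2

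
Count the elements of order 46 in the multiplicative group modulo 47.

φ(47) = 47 − 1 = 46 = 2 · 23.
In a cyclic group of order 46, there are φ(d) elements of order d for each divisor d of 46, and zero for non-divisors.
46 = 2 · 23 divides 46, and φ(46) = 22.

22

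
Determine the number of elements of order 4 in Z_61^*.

2

φ(61) = 61 − 1 = 60 = 2^2 · 3 · 5.
In a cyclic group of order 60, there are φ(d) elements of order d for each divisor d of 60, and zero for non-divisors.
4 = 2^2 divides 60, and φ(4) = 2.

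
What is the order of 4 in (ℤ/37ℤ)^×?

ord(4) | φ(37) = 37 − 1 = 36 = 2^2 · 3^2.
Divisors of 36: 1, 2, 3, 4, 6, 9, 12, 18, 36.
Evaluate successive powers at the divisors of 36:
4^1 ≡ 4 (mod 37)
4^2 ≡ 16 (mod 37)
4^3 ≡ 27 (mod 37)
4^4 ≡ 34 (mod 37)
4^6 ≡ 26 (mod 37)
4^9 ≡ 36 (mod 37)
4^12 ≡ 10 (mod 37)
4^18 ≡ 1 (mod 37) ✓
The smallest such exponent is 18, so the order of 4 is 18.

18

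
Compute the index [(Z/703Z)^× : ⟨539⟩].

36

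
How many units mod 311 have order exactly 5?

4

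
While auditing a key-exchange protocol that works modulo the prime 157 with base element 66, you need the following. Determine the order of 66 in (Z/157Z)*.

Since 66 ∈ (Z/157Z)^×, its order divides φ(157) = 157 − 1 = 156 = 2^2 · 3 · 13.
Divisors of 156: 1, 2, 3, 4, 6, 12, 13, 26, 39, 52, 78, 156.
Evaluate successive powers at the divisors of 156:
66^1 ≡ 66 (mod 157)
66^2 ≡ 117 (mod 157)
66^3 ≡ 29 (mod 157)
66^4 ≡ 30 (mod 157)
66^6 ≡ 56 (mod 157)
66^12 ≡ 153 (mod 157)
66^13 ≡ 50 (mod 157)
66^26 ≡ 145 (mod 157)
66^39 ≡ 28 (mod 157)
66^52 ≡ 144 (mod 157)
66^78 ≡ 156 (mod 157)
66^156 ≡ 1 (mod 157) ✓
Hence ord(66) = 156.

156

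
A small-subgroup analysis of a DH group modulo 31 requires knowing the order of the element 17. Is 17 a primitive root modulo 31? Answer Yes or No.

Yes

φ(31) = 31 − 1 = 30 = 2 · 3 · 5.
It suffices to check that the order of 17 is not a proper divisor of 30: compute 17^(30/q) for q ∈ {2, 3, 5}.
17^15 ≡ 30 (mod 31)  [q = 2: ≢ 1 ✓]
17^10 ≡ 25 (mod 31)  [q = 3: ≢ 1 ✓]
17^6 ≡ 8 (mod 31)  [q = 5: ≢ 1 ✓]
All checks pass, so 17 has order 30 and is a primitive root modulo 31.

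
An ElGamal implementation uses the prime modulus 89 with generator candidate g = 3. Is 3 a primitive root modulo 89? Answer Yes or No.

φ(89) = 89 − 1 = 88 = 2^3 · 11.
An element g generates (Z/89Z)^× iff g^(88/q) ≢ 1 (mod 89) for each prime q ∈ {2, 11}.
3^44 ≡ 88 (mod 89)  [q = 2: ≢ 1 ✓]
3^8 ≡ 64 (mod 89)  [q = 11: ≢ 1 ✓]
Every test exponent gives a nontrivial residue, hence 3 generates the full group.

Yes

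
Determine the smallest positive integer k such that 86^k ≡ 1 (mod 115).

22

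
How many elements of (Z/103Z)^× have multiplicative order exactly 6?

2

φ(103) = 103 − 1 = 102 = 2 · 3 · 17.
(Z/103Z)^× is cyclic (|G| = 102); a cyclic group of order m has exactly φ(d) elements of each order d | m, and none otherwise.
6 = 2 · 3 divides 102, and φ(6) = 2.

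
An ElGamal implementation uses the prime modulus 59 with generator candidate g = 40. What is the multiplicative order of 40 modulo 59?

The order of 40 must divide φ(59) = 59 − 1 = 58 = 2 · 29.
Divisors of 58: 1, 2, 29, 58.
Check 40^d mod 59 for each divisor in increasing order:
40^1 ≡ 40 (mod 59)
40^2 ≡ 7 (mod 59)
40^29 ≡ 58 (mod 59)
40^58 ≡ 1 (mod 59) ✓
Therefore the multiplicative order of 40 modulo 59 is 58.

58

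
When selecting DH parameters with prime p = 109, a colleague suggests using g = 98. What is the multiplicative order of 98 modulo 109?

108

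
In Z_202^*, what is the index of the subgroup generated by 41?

5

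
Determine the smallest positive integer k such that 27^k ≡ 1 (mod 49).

The order of 27 must divide φ(49) = φ(7^2) = 7·(7−1) = 42 = 2 · 3 · 7.
Divisors of 42: 1, 2, 3, 6, 7, 14, 21, 42.
Compute 27^d (mod 49) for the divisors d until we hit 1:
27^1 ≡ 27 (mod 49)
27^2 ≡ 43 (mod 49)
27^3 ≡ 34 (mod 49)
27^6 ≡ 29 (mod 49)
27^7 ≡ 48 (mod 49)
27^14 ≡ 1 (mod 49) ✓
So ord_49(27) = 14.

14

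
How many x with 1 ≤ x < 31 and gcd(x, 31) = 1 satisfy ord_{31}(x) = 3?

φ(31) = 31 − 1 = 30 = 2 · 3 · 5.
In a cyclic group of order 30, there are φ(d) elements of order d for each divisor d of 30, and zero for non-divisors.
3 | 30, and φ(3) = 3 − 1 = 2.

2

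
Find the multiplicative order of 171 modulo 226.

ord(171) | φ(226) = φ(2)·φ(113) = 1·112 = 112 = 2^4 · 7.
Divisors of 112: 1, 2, 4, 7, 8, 14, 16, 28, 56, 112.
Evaluate successive powers at the divisors of 112:
171^1 ≡ 171 (mod 226)
171^2 ≡ 87 (mod 226)
171^4 ≡ 111 (mod 226)
171^7 ≡ 191 (mod 226)
171^8 ≡ 117 (mod 226)
171^14 ≡ 95 (mod 226)
171^16 ≡ 129 (mod 226)
171^28 ≡ 211 (mod 226)
171^56 ≡ 225 (mod 226)
171^112 ≡ 1 (mod 226) ✓
The smallest such exponent is 112, so the order of 171 is 112.

112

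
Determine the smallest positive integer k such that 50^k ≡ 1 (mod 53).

52

The order of 50 must divide φ(53) = 53 − 1 = 52 = 2^2 · 13.
Divisors of 52: 1, 2, 4, 13, 26, 52.
Check 50^d mod 53 for each divisor in increasing order:
50^1 ≡ 50 (mod 53)
50^2 ≡ 9 (mod 53)
50^4 ≡ 28 (mod 53)
50^13 ≡ 23 (mod 53)
50^26 ≡ 52 (mod 53)
50^52 ≡ 1 (mod 53) ✓
The smallest such exponent is 52, so the order of 50 is 52.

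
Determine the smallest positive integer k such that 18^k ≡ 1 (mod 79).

13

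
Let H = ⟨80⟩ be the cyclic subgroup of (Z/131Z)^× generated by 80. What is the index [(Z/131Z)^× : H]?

By Lagrange's theorem, ord_131(80) divides φ(131) = 131 − 1 = 130 = 2 · 5 · 13.
Divisors of 130: 1, 2, 5, 10, 13, 26, 65, 130.
Compute 80^d (mod 131) for the divisors d until we hit 1:
80^1 ≡ 80 (mod 131)
80^2 ≡ 112 (mod 131)
80^5 ≡ 60 (mod 131)
80^10 ≡ 63 (mod 131)
80^13 ≡ 1 (mod 131) ✓
The order of 80 is 13, so the subgroup it generates has 13 elements.
Index = |(Z/131Z)^×| / |⟨80⟩| = 130 / 13 = 10.

10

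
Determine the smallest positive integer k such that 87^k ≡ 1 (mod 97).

Since 87 ∈ (Z/97Z)^×, its order divides φ(97) = 97 − 1 = 96 = 2^5 · 3.
Divisors of 96: 1, 2, 3, 4, 6, 8, 12, 16, 24, 32, 48, 96.
Evaluate successive powers at the divisors of 96:
87^1 ≡ 87
87^2 ≡ 3
87^3 ≡ 67
87^4 ≡ 9
87^6 ≡ 27
87^8 ≡ 81
87^12 ≡ 50
87^16 ≡ 62
87^24 ≡ 75
87^32 ≡ 61
87^48 ≡ 96
87^96 ≡ 1
The smallest such exponent is 96, so the order of 87 is 96.

96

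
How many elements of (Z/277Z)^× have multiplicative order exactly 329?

0

φ(277) = 277 − 1 = 276 = 2^2 · 3 · 23.
In a cyclic group of order 276, there are φ(d) elements of order d for each divisor d of 276, and zero for non-divisors.
329 does not divide 276, so no element of (Z/277Z)^× has order 329.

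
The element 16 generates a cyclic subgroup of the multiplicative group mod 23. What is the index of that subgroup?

2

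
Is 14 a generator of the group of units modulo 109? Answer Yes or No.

φ(109) = 109 − 1 = 108 = 2^2 · 3^3.
14 is a primitive root mod 109 iff 14^(φ(109)/q) ≢ 1 for every prime q | φ(109), i.e. q ∈ {2, 3}.
14^54 ≡ 108 (mod 109)  [q = 2: ≢ 1 ✓]
14^36 ≡ 63 (mod 109)  [q = 3: ≢ 1 ✓]
Every test exponent gives a nontrivial residue, hence 14 generates the full group.

Yes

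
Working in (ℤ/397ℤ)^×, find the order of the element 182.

396

By Lagrange's theorem, ord_397(182) divides φ(397) = 397 − 1 = 396 = 2^2 · 3^2 · 11.
Divisors of 396: 1, 2, 3, 4, 6, 9, 11, 12, 18, 22, 33, 36, 44, 66, 99, 132, 198, 396.
Test each divisor d:
182^1 ≡ 182
182^2 ≡ 173
182^3 ≡ 123
182^4 ≡ 154
182^6 ≡ 43
182^9 ≡ 128
182^11 ≡ 309
182^12 ≡ 261
182^18 ≡ 107
182^22 ≡ 201
182^33 ≡ 177
182^36 ≡ 333
182^44 ≡ 304
182^66 ≡ 363
182^99 ≡ 334
182^132 ≡ 362
182^198 ≡ 396
182^396 ≡ 1
Therefore the multiplicative order of 182 modulo 397 is 396.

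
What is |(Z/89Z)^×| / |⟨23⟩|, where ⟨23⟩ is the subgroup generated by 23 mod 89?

By Lagrange's theorem, ord_89(23) divides φ(89) = 89 − 1 = 88 = 2^3 · 11.
Divisors of 88: 1, 2, 4, 8, 11, 22, 44, 88.
Evaluate successive powers at the divisors of 88:
23^1 ≡ 23 (mod 89)
23^2 ≡ 84 (mod 89)
23^4 ≡ 25 (mod 89)
23^8 ≡ 2 (mod 89)
23^11 ≡ 37 (mod 89)
23^22 ≡ 34 (mod 89)
23^44 ≡ 88 (mod 89)
23^88 ≡ 1 (mod 89) ✓
The order of 23 is 88, so the subgroup it generates has 88 elements.
Index = |(Z/89Z)^×| / |⟨23⟩| = 88 / 88 = 1.

1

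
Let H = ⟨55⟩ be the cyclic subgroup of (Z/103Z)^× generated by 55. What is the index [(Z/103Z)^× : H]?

By Lagrange's theorem, ord_103(55) divides φ(103) = 103 − 1 = 102 = 2 · 3 · 17.
Divisors of 102: 1, 2, 3, 6, 17, 34, 51, 102.
Test each divisor d:
55^1 ≡ 55 (mod 103)
55^2 ≡ 38 (mod 103)
55^3 ≡ 30 (mod 103)
55^6 ≡ 76 (mod 103)
55^17 ≡ 56 (mod 103)
55^34 ≡ 46 (mod 103)
55^51 ≡ 1 (mod 103) ✓
Thus |⟨55⟩| = ord(55) = 51.
[(Z/103Z)^× : ⟨55⟩] = 102/51 = 2.

2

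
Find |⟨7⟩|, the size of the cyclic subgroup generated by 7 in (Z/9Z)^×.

3

The order of 7 must divide φ(9) = φ(3^2) = 3·(3−1) = 6 = 2 · 3.
Divisors of 6: 1, 2, 3, 6.
Test each divisor d:
7^1 ≡ 7 (mod 9)
7^2 ≡ 4 (mod 9)
7^3 ≡ 1 (mod 9) ✓
Hence ord(7) = 3.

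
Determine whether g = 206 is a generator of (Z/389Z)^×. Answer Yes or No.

φ(389) = 389 − 1 = 388 = 2^2 · 97.
206 is a primitive root mod 389 iff 206^(φ(389)/q) ≢ 1 for every prime q | φ(389), i.e. q ∈ {2, 97}.
206^194 ≡ 1 (mod 389)  [q = 2: ≡ 1 ✗]
206^4 ≡ 58 (mod 389)  [q = 97: ≢ 1 ✓]
206^194 ≡ 1 shows ord(206) | 194, strictly less than φ(389); not a primitive root.

No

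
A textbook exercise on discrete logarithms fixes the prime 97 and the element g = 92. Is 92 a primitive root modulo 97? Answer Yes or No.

Yes

φ(97) = 97 − 1 = 96 = 2^5 · 3.
It suffices to check that the order of 92 is not a proper divisor of 96: compute 92^(96/q) for q ∈ {2, 3}.
92^48 ≡ 96 (mod 97)  [q = 2: ≢ 1 ✓]
92^32 ≡ 35 (mod 97)  [q = 3: ≢ 1 ✓]
All checks pass, so 92 has order 96 and is a primitive root modulo 97.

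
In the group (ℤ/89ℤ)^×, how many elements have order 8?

4

φ(89) = 89 − 1 = 88 = 2^3 · 11.
Since (Z/89Z)^× is cyclic of order 88, the number of elements of order d is φ(d) when d | 88 and 0 otherwise.
8 = 2^3 divides 88, and φ(8) = 4.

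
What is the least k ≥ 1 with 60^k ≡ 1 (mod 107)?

106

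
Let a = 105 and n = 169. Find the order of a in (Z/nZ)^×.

By Lagrange's theorem, ord_169(105) divides φ(169) = φ(13^2) = 13·(13−1) = 156 = 2^2 · 3 · 13.
Divisors of 156: 1, 2, 3, 4, 6, 12, 13, 26, 39, 52, 78, 156.
Evaluate successive powers at the divisors of 156:
105^1 ≡ 105
105^2 ≡ 40
105^3 ≡ 144
105^4 ≡ 79
105^6 ≡ 118
105^12 ≡ 66
105^13 ≡ 1
Hence ord(105) = 13.

13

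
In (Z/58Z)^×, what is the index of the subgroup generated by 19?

1

ord(19) | φ(58) = φ(2)·φ(29) = 1·28 = 28 = 2^2 · 7.
Divisors of 28: 1, 2, 4, 7, 14, 28.
Evaluate successive powers at the divisors of 28:
19^1 ≡ 19 (mod 58)
19^2 ≡ 13 (mod 58)
19^4 ≡ 53 (mod 58)
19^7 ≡ 41 (mod 58)
19^14 ≡ 57 (mod 58)
19^28 ≡ 1 (mod 58) ✓
Thus |⟨19⟩| = ord(19) = 28.
Index = |(Z/58Z)^×| / |⟨19⟩| = 28 / 28 = 1.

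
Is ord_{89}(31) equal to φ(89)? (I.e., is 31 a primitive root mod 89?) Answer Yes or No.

φ(89) = 89 − 1 = 88 = 2^3 · 11.
31 is a primitive root mod 89 iff 31^(φ(89)/q) ≢ 1 for every prime q | φ(89), i.e. q ∈ {2, 11}.
31^44 ≡ 88 (mod 89)  [q = 2: ≢ 1 ✓]
31^8 ≡ 45 (mod 89)  [q = 11: ≢ 1 ✓]
Every test exponent gives a nontrivial residue, hence 31 generates the full group.

Yes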